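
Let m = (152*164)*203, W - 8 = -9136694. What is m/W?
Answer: -61712/111423 ≈ -0.55385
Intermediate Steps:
W = -9136686 (W = 8 - 9136694 = -9136686)
m = 5060384 (m = 24928*203 = 5060384)
m/W = 5060384/(-9136686) = 5060384*(-1/9136686) = -61712/111423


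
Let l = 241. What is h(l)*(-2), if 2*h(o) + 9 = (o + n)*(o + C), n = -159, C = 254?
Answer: -40581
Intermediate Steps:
h(o) = -9/2 + (-159 + o)*(254 + o)/2 (h(o) = -9/2 + ((o - 159)*(o + 254))/2 = -9/2 + ((-159 + o)*(254 + o))/2 = -9/2 + (-159 + o)*(254 + o)/2)
h(l)*(-2) = (-40395/2 + (½)*241² + (95/2)*241)*(-2) = (-40395/2 + (½)*58081 + 22895/2)*(-2) = (-40395/2 + 58081/2 + 22895/2)*(-2) = (40581/2)*(-2) = -40581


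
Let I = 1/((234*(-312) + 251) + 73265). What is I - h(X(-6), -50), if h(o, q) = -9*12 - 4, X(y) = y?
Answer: 56897/508 ≈ 112.00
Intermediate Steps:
h(o, q) = -112 (h(o, q) = -108 - 4 = -112)
I = 1/508 (I = 1/((-73008 + 251) + 73265) = 1/(-72757 + 73265) = 1/508 ≈ 0.0019685)
I - h(X(-6), -50) = 1/508 - 1*(-112) = 1/508 + 112 = 56897/508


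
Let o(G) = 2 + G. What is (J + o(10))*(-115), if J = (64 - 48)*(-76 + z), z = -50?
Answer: 230460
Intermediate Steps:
J = -2016 (J = (64 - 48)*(-76 - 50) = 16*(-126) = -2016)
(J + o(10))*(-115) = (-2016 + (2 + 10))*(-115) = (-2016 + 12)*(-115) = -2004*(-115) = 230460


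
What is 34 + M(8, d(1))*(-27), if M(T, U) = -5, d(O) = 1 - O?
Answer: 169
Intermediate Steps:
34 + M(8, d(1))*(-27) = 34 - 5*(-27) = 34 + 135 = 169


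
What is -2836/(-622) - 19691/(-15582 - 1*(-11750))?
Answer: 11557677/1191752 ≈ 9.6981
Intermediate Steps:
-2836/(-622) - 19691/(-15582 - 1*(-11750)) = -2836*(-1/622) - 19691/(-15582 + 11750) = 1418/311 - 19691/(-3832) = 1418/311 - 19691*(-1/3832) = 1418/311 + 19691/3832 = 11557677/1191752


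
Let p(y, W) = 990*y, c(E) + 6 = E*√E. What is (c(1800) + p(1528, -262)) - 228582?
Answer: 1284132 + 54000*√2 ≈ 1.3605e+6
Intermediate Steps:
c(E) = -6 + E^(3/2) (c(E) = -6 + E*√E = -6 + E^(3/2))
(c(1800) + p(1528, -262)) - 228582 = ((-6 + 1800^(3/2)) + 990*1528) - 228582 = ((-6 + 54000*√2) + 1512720) - 228582 = (1512714 + 54000*√2) - 228582 = 1284132 + 54000*√2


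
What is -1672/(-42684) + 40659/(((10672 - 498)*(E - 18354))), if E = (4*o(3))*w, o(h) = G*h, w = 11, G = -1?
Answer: 8686903507/222996112716 ≈ 0.038955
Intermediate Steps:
o(h) = -h
E = -132 (E = (4*(-1*3))*11 = (4*(-3))*11 = -12*11 = -132)
-1672/(-42684) + 40659/(((10672 - 498)*(E - 18354))) = -1672/(-42684) + 40659/(((10672 - 498)*(-132 - 18354))) = -1672*(-1/42684) + 40659/((10174*(-18486))) = 418/10671 + 40659/(-188076564) = 418/10671 + 40659*(-1/188076564) = 418/10671 - 13553/62692188 = 8686903507/222996112716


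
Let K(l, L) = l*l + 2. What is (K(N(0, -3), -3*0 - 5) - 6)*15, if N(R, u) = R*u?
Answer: -60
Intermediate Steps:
K(l, L) = 2 + l² (K(l, L) = l² + 2 = 2 + l²)
(K(N(0, -3), -3*0 - 5) - 6)*15 = ((2 + (0*(-3))²) - 6)*15 = ((2 + 0²) - 6)*15 = ((2 + 0) - 6)*15 = (2 - 6)*15 = -4*15 = -60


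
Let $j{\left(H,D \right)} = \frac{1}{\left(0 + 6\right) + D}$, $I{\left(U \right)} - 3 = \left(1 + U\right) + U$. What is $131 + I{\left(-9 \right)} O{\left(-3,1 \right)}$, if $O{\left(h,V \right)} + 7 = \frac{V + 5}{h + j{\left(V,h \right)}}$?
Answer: $\frac{521}{2} \approx 260.5$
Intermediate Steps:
$I{\left(U \right)} = 4 + 2 U$ ($I{\left(U \right)} = 3 + \left(\left(1 + U\right) + U\right) = 3 + \left(1 + 2 U\right) = 4 + 2 U$)
$j{\left(H,D \right)} = \frac{1}{6 + D}$
$O{\left(h,V \right)} = -7 + \frac{5 + V}{h + \frac{1}{6 + h}}$ ($O{\left(h,V \right)} = -7 + \frac{V + 5}{h + \frac{1}{6 + h}} = -7 + \frac{5 + V}{h + \frac{1}{6 + h}}$)
$131 + I{\left(-9 \right)} O{\left(-3,1 \right)} = 131 + \left(4 + 2 \left(-9\right)\right) \frac{-7 + \left(6 - 3\right) \left(5 + 1 - -21\right)}{1 - 3 \left(6 - 3\right)} = 131 + \left(4 - 18\right) \frac{-7 + 3 \left(5 + 1 + 21\right)}{1 - 9} = 131 - 14 \frac{-7 + 3 \cdot 27}{1 - 9} = 131 - 14 \frac{-7 + 81}{-8} = 131 - 14 \left(\left(- \frac{1}{8}\right) 74\right) = 131 - - \frac{259}{2} = 131 + \frac{259}{2} = \frac{521}{2}$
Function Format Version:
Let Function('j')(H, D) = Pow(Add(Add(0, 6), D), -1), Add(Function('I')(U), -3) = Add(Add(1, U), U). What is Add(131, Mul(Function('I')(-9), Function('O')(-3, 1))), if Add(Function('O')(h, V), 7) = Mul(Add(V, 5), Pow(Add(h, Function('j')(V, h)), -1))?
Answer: Rational(521, 2) ≈ 260.50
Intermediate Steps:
Function('I')(U) = Add(4, Mul(2, U)) (Function('I')(U) = Add(3, Add(Add(1, U), U)) = Add(3, Add(1, Mul(2, U))) = Add(4, Mul(2, U)))
Function('j')(H, D) = Pow(Add(6, D), -1)
Function('O')(h, V) = Add(-7, Mul(Pow(Add(h, Pow(Add(6, h), -1)), -1), Add(5, V))) (Function('O')(h, V) = Add(-7, Mul(Add(V, 5), Pow(Add(h, Pow(Add(6, h), -1)), -1))) = Add(-7, Mul(Add(5, V), Pow(Add(h, Pow(Add(6, h), -1)), -1))) = Add(-7, Mul(Pow(Add(h, Pow(Add(6, h), -1)), -1), Add(5, V))))
Add(131, Mul(Function('I')(-9), Function('O')(-3, 1))) = Add(131, Mul(Add(4, Mul(2, -9)), Mul(Pow(Add(1, Mul(-3, Add(6, -3))), -1), Add(-7, Mul(Add(6, -3), Add(5, 1, Mul(-7, -3))))))) = Add(131, Mul(Add(4, -18), Mul(Pow(Add(1, Mul(-3, 3)), -1), Add(-7, Mul(3, Add(5, 1, 21)))))) = Add(131, Mul(-14, Mul(Pow(Add(1, -9), -1), Add(-7, Mul(3, 27))))) = Add(131, Mul(-14, Mul(Pow(-8, -1), Add(-7, 81)))) = Add(131, Mul(-14, Mul(Rational(-1, 8), 74))) = Add(131, Mul(-14, Rational(-37, 4))) = Add(131, Rational(259, 2)) = Rational(521, 2)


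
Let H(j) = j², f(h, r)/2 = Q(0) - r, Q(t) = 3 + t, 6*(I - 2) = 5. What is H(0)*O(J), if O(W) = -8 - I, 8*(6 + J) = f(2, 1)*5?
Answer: 0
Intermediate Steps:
I = 17/6 (I = 2 + (⅙)*5 = 2 + ⅚ = 17/6 ≈ 2.8333)
f(h, r) = 6 - 2*r (f(h, r) = 2*((3 + 0) - r) = 2*(3 - r) = 6 - 2*r)
J = -7/2 (J = -6 + ((6 - 2*1)*5)/8 = -6 + ((6 - 2)*5)/8 = -6 + (4*5)/8 = -6 + (⅛)*20 = -6 + 5/2 = -7/2 ≈ -3.5000)
O(W) = -65/6 (O(W) = -8 - 1*17/6 = -8 - 17/6 = -65/6)
H(0)*O(J) = 0²*(-65/6) = 0*(-65/6) = 0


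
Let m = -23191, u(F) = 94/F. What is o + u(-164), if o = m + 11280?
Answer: -976749/82 ≈ -11912.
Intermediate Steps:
o = -11911 (o = -23191 + 11280 = -11911)
o + u(-164) = -11911 + 94/(-164) = -11911 + 94*(-1/164) = -11911 - 47/82 = -976749/82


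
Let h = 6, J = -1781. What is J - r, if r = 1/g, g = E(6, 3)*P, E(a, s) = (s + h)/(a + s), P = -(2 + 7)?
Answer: -16028/9 ≈ -1780.9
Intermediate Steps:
P = -9 (P = -1*9 = -9)
E(a, s) = (6 + s)/(a + s) (E(a, s) = (s + 6)/(a + s) = (6 + s)/(a + s))
g = -9 (g = ((6 + 3)/(6 + 3))*(-9) = (9/9)*(-9) = ((⅑)*9)*(-9) = 1*(-9) = -9)
r = -⅑ (r = 1/(-9) = -⅑ ≈ -0.11111)
J - r = -1781 - 1*(-⅑) = -1781 + ⅑ = -16028/9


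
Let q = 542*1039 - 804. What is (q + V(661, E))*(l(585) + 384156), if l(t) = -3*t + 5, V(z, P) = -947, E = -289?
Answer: 214677757122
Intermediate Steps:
q = 562334 (q = 563138 - 804 = 562334)
l(t) = 5 - 3*t
(q + V(661, E))*(l(585) + 384156) = (562334 - 947)*((5 - 3*585) + 384156) = 561387*((5 - 1755) + 384156) = 561387*(-1750 + 384156) = 561387*382406 = 214677757122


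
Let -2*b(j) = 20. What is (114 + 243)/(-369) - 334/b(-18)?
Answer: 19946/615 ≈ 32.432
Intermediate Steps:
b(j) = -10 (b(j) = -1/2*20 = -10)
(114 + 243)/(-369) - 334/b(-18) = (114 + 243)/(-369) - 334/(-10) = 357*(-1/369) - 334*(-1/10) = -119/123 + 167/5 = 19946/615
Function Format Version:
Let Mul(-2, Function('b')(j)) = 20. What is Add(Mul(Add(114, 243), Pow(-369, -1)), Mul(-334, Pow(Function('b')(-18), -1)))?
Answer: Rational(19946, 615) ≈ 32.432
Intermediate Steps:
Function('b')(j) = -10 (Function('b')(j) = Mul(Rational(-1, 2), 20) = -10)
Add(Mul(Add(114, 243), Pow(-369, -1)), Mul(-334, Pow(Function('b')(-18), -1))) = Add(Mul(Add(114, 243), Pow(-369, -1)), Mul(-334, Pow(-10, -1))) = Add(Mul(357, Rational(-1, 369)), Mul(-334, Rational(-1, 10))) = Add(Rational(-119, 123), Rational(167, 5)) = Rational(19946, 615)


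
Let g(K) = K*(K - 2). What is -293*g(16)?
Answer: -65632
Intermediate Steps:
g(K) = K*(-2 + K)
-293*g(16) = -4688*(-2 + 16) = -4688*14 = -293*224 = -65632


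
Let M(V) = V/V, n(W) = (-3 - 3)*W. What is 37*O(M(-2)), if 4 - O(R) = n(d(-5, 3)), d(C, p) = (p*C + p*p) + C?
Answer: -2294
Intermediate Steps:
d(C, p) = C + p**2 + C*p (d(C, p) = (C*p + p**2) + C = (p**2 + C*p) + C = C + p**2 + C*p)
n(W) = -6*W
M(V) = 1
O(R) = -62 (O(R) = 4 - (-6)*(-5 + 3**2 - 5*3) = 4 - (-6)*(-5 + 9 - 15) = 4 - (-6)*(-11) = 4 - 1*66 = 4 - 66 = -62)
37*O(M(-2)) = 37*(-62) = -2294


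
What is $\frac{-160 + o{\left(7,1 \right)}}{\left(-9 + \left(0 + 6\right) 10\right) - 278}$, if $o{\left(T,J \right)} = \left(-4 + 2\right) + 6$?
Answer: $\frac{156}{227} \approx 0.68722$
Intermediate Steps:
$o{\left(T,J \right)} = 4$ ($o{\left(T,J \right)} = -2 + 6 = 4$)
$\frac{-160 + o{\left(7,1 \right)}}{\left(-9 + \left(0 + 6\right) 10\right) - 278} = \frac{-160 + 4}{\left(-9 + \left(0 + 6\right) 10\right) - 278} = - \frac{156}{\left(-9 + 6 \cdot 10\right) - 278} = - \frac{156}{\left(-9 + 60\right) - 278} = - \frac{156}{51 - 278} = - \frac{156}{-227} = \left(-156\right) \left(- \frac{1}{227}\right) = \frac{156}{227}$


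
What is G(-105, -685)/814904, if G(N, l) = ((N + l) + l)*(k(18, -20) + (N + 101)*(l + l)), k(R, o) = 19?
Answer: -8111025/814904 ≈ -9.9534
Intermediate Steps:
G(N, l) = (19 + 2*l*(101 + N))*(N + 2*l) (G(N, l) = ((N + l) + l)*(19 + (N + 101)*(l + l)) = (N + 2*l)*(19 + (101 + N)*(2*l)) = (N + 2*l)*(19 + 2*l*(101 + N)) = (19 + 2*l*(101 + N))*(N + 2*l))
G(-105, -685)/814904 = (19*(-105) + 38*(-685) + 404*(-685)² + 2*(-685)*(-105)² + 4*(-105)*(-685)² + 202*(-105)*(-685))/814904 = (-1995 - 26030 + 404*469225 + 2*(-685)*11025 + 4*(-105)*469225 + 14528850)*(1/814904) = (-1995 - 26030 + 189566900 - 15104250 - 197074500 + 14528850)*(1/814904) = -8111025*1/814904 = -8111025/814904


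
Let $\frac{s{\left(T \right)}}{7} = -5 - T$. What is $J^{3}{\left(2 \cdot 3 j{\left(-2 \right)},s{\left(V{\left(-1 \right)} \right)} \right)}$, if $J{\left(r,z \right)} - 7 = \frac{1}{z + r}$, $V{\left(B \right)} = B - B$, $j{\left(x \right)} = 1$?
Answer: $\frac{8242408}{24389} \approx 337.96$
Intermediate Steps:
$V{\left(B \right)} = 0$
$s{\left(T \right)} = -35 - 7 T$ ($s{\left(T \right)} = 7 \left(-5 - T\right) = -35 - 7 T$)
$J{\left(r,z \right)} = 7 + \frac{1}{r + z}$ ($J{\left(r,z \right)} = 7 + \frac{1}{z + r} = 7 + \frac{1}{r + z}$)
$J^{3}{\left(2 \cdot 3 j{\left(-2 \right)},s{\left(V{\left(-1 \right)} \right)} \right)} = \left(\frac{1 + 7 \cdot 2 \cdot 3 \cdot 1 + 7 \left(-35 - 0\right)}{2 \cdot 3 \cdot 1 - 35}\right)^{3} = \left(\frac{1 + 7 \cdot 6 \cdot 1 + 7 \left(-35 + 0\right)}{6 \cdot 1 + \left(-35 + 0\right)}\right)^{3} = \left(\frac{1 + 7 \cdot 6 + 7 \left(-35\right)}{6 - 35}\right)^{3} = \left(\frac{1 + 42 - 245}{-29}\right)^{3} = \left(\left(- \frac{1}{29}\right) \left(-202\right)\right)^{3} = \left(\frac{202}{29}\right)^{3} = \frac{8242408}{24389}$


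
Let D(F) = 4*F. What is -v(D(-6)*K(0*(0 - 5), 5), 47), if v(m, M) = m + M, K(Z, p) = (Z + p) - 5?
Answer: -47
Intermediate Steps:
K(Z, p) = -5 + Z + p
v(m, M) = M + m
-v(D(-6)*K(0*(0 - 5), 5), 47) = -(47 + (4*(-6))*(-5 + 0*(0 - 5) + 5)) = -(47 - 24*(-5 + 0*(-5) + 5)) = -(47 - 24*(-5 + 0 + 5)) = -(47 - 24*0) = -(47 + 0) = -1*47 = -47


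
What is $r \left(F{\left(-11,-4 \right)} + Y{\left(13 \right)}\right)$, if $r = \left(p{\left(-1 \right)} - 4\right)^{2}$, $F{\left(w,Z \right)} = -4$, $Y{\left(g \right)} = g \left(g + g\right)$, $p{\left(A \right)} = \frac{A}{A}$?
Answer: $3006$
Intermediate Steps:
$p{\left(A \right)} = 1$
$Y{\left(g \right)} = 2 g^{2}$ ($Y{\left(g \right)} = g 2 g = 2 g^{2}$)
$r = 9$ ($r = \left(1 - 4\right)^{2} = \left(-3\right)^{2} = 9$)
$r \left(F{\left(-11,-4 \right)} + Y{\left(13 \right)}\right) = 9 \left(-4 + 2 \cdot 13^{2}\right) = 9 \left(-4 + 2 \cdot 169\right) = 9 \left(-4 + 338\right) = 9 \cdot 334 = 3006$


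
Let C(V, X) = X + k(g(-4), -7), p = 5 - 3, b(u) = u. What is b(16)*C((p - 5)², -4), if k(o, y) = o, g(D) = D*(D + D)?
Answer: 448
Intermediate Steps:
p = 2
g(D) = 2*D² (g(D) = D*(2*D) = 2*D²)
C(V, X) = 32 + X (C(V, X) = X + 2*(-4)² = X + 2*16 = X + 32 = 32 + X)
b(16)*C((p - 5)², -4) = 16*(32 - 4) = 16*28 = 448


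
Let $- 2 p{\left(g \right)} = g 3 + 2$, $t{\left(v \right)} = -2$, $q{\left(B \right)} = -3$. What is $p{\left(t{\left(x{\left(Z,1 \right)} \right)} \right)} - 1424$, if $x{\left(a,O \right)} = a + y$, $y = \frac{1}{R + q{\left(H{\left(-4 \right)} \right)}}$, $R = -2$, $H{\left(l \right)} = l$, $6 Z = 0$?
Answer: $-1422$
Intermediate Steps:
$Z = 0$ ($Z = \frac{1}{6} \cdot 0 = 0$)
$y = - \frac{1}{5}$ ($y = \frac{1}{-2 - 3} = \frac{1}{-5} = - \frac{1}{5} \approx -0.2$)
$x{\left(a,O \right)} = - \frac{1}{5} + a$ ($x{\left(a,O \right)} = a - \frac{1}{5} = - \frac{1}{5} + a$)
$p{\left(g \right)} = -1 - \frac{3 g}{2}$ ($p{\left(g \right)} = - \frac{g 3 + 2}{2} = - \frac{3 g + 2}{2} = - \frac{2 + 3 g}{2} = -1 - \frac{3 g}{2}$)
$p{\left(t{\left(x{\left(Z,1 \right)} \right)} \right)} - 1424 = \left(-1 - -3\right) - 1424 = \left(-1 + 3\right) - 1424 = 2 - 1424 = -1422$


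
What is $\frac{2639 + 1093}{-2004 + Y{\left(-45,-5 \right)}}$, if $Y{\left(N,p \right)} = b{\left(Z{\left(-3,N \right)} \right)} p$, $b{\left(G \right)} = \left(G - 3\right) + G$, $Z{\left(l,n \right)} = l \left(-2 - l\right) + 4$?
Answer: $- \frac{3732}{1999} \approx -1.8669$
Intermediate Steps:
$Z{\left(l,n \right)} = 4 + l \left(-2 - l\right)$
$b{\left(G \right)} = -3 + 2 G$ ($b{\left(G \right)} = \left(-3 + G\right) + G = -3 + 2 G$)
$Y{\left(N,p \right)} = - p$ ($Y{\left(N,p \right)} = \left(-3 + 2 \left(4 - \left(-3\right)^{2} - -6\right)\right) p = \left(-3 + 2 \left(4 - 9 + 6\right)\right) p = \left(-3 + 2 \cdot 1\right) p = \left(-3 + 2\right) p = - p$)
$\frac{2639 + 1093}{-2004 + Y{\left(-45,-5 \right)}} = \frac{2639 + 1093}{-2004 - -5} = \frac{3732}{-2004 + 5} = \frac{3732}{-1999} = 3732 \left(- \frac{1}{1999}\right) = - \frac{3732}{1999}$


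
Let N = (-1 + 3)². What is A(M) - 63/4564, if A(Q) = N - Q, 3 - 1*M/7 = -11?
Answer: -61297/652 ≈ -94.014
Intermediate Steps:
M = 98 (M = 21 - 7*(-11) = 21 + 77 = 98)
N = 4 (N = 2² = 4)
A(Q) = 4 - Q
A(M) - 63/4564 = (4 - 1*98) - 63/4564 = (4 - 98) - 63*1/4564 = -94 - 9/652 = -61297/652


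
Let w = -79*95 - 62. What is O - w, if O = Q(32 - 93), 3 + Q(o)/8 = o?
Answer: 7055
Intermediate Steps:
Q(o) = -24 + 8*o
w = -7567 (w = -7505 - 62 = -7567)
O = -512 (O = -24 + 8*(32 - 93) = -24 + 8*(-61) = -24 - 488 = -512)
O - w = -512 - 1*(-7567) = -512 + 7567 = 7055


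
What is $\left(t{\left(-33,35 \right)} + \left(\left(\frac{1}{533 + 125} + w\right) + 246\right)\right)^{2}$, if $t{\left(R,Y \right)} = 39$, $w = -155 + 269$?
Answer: $\frac{68928826849}{432964} \approx 1.592 \cdot 10^{5}$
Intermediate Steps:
$w = 114$
$\left(t{\left(-33,35 \right)} + \left(\left(\frac{1}{533 + 125} + w\right) + 246\right)\right)^{2} = \left(39 + \left(\left(\frac{1}{533 + 125} + 114\right) + 246\right)\right)^{2} = \left(39 + \left(\left(\frac{1}{658} + 114\right) + 246\right)\right)^{2} = \left(39 + \left(\frac{75013}{658} + 246\right)\right)^{2} = \left(39 + \frac{236881}{658}\right)^{2} = \left(\frac{262543}{658}\right)^{2} = \frac{68928826849}{432964}$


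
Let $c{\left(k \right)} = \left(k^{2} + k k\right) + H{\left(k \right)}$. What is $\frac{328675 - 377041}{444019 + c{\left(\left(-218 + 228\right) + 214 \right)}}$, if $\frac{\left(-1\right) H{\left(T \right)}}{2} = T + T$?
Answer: $- \frac{48366}{543475} \approx -0.088994$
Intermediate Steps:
$H{\left(T \right)} = - 4 T$ ($H{\left(T \right)} = - 2 \left(T + T\right) = - 2 \cdot 2 T = - 4 T$)
$c{\left(k \right)} = - 4 k + 2 k^{2}$ ($c{\left(k \right)} = \left(k^{2} + k k\right) - 4 k = \left(k^{2} + k^{2}\right) - 4 k = 2 k^{2} - 4 k = - 4 k + 2 k^{2}$)
$\frac{328675 - 377041}{444019 + c{\left(\left(-218 + 228\right) + 214 \right)}} = \frac{328675 - 377041}{444019 + 2 \left(\left(-218 + 228\right) + 214\right) \left(-2 + \left(\left(-218 + 228\right) + 214\right)\right)} = - \frac{48366}{444019 + 2 \left(10 + 214\right) \left(-2 + \left(10 + 214\right)\right)} = - \frac{48366}{444019 + 2 \cdot 224 \left(-2 + 224\right)} = - \frac{48366}{444019 + 2 \cdot 224 \cdot 222} = - \frac{48366}{444019 + 99456} = - \frac{48366}{543475}$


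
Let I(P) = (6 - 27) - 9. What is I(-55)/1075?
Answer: -6/215 ≈ -0.027907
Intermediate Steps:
I(P) = -30 (I(P) = -21 - 9 = -30)
I(-55)/1075 = -30/1075 = -30*1/1075 = -6/215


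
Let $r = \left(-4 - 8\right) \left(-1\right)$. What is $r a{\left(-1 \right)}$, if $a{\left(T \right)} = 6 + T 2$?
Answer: $48$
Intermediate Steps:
$a{\left(T \right)} = 6 + 2 T$
$r = 12$ ($r = \left(-12\right) \left(-1\right) = 12$)
$r a{\left(-1 \right)} = 12 \left(6 + 2 \left(-1\right)\right) = 12 \left(6 - 2\right) = 12 \cdot 4 = 48$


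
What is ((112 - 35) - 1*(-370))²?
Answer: 199809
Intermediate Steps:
((112 - 35) - 1*(-370))² = (77 + 370)² = 447² = 199809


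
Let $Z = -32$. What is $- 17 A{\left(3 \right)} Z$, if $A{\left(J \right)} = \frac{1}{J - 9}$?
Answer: $- \frac{272}{3} \approx -90.667$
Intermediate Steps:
$A{\left(J \right)} = \frac{1}{-9 + J}$ ($A{\left(J \right)} = \frac{1}{J - 9} = \frac{1}{-9 + J}$)
$- 17 A{\left(3 \right)} Z = - \frac{17}{-9 + 3} \left(-32\right) = - \frac{17}{-6} \left(-32\right) = \left(-17\right) \left(- \frac{1}{6}\right) \left(-32\right) = \frac{17}{6} \left(-32\right) = - \frac{272}{3}$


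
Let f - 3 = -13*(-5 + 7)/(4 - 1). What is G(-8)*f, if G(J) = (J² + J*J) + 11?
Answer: -2363/3 ≈ -787.67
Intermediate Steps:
G(J) = 11 + 2*J² (G(J) = (J² + J²) + 11 = 2*J² + 11 = 11 + 2*J²)
f = -17/3 (f = 3 - 13*(-5 + 7)/(4 - 1) = 3 - 26/3 = -17/3 ≈ -5.6667)
G(-8)*f = (11 + 2*(-8)²)*(-17/3) = (11 + 2*64)*(-17/3) = (11 + 128)*(-17/3) = 139*(-17/3) = -2363/3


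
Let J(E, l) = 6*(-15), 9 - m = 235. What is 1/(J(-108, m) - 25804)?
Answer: -1/25894 ≈ -3.8619e-5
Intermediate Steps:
m = -226 (m = 9 - 1*235 = 9 - 235 = -226)
J(E, l) = -90
1/(J(-108, m) - 25804) = 1/(-90 - 25804) = 1/(-25894) = -1/25894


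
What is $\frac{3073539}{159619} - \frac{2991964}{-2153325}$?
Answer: $\frac{7095902668891}{343711583175} \approx 20.645$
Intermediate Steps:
$\frac{3073539}{159619} - \frac{2991964}{-2153325} = 3073539 \cdot \frac{1}{159619} - - \frac{2991964}{2153325} = \frac{3073539}{159619} + \frac{2991964}{2153325} = \frac{7095902668891}{343711583175}$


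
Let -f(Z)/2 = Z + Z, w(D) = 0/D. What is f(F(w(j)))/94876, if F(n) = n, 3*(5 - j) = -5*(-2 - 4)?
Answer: 0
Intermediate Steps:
j = -5 (j = 5 - (-5)*(-2 - 4)/3 = 5 - (-5)*(-6)/3 = 5 - 1/3*30 = 5 - 10 = -5)
w(D) = 0
f(Z) = -4*Z (f(Z) = -2*(Z + Z) = -4*Z)
f(F(w(j)))/94876 = -4*0/94876 = 0*(1/94876) = 0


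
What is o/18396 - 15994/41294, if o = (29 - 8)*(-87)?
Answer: -266717/548084 ≈ -0.48664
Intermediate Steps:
o = -1827 (o = 21*(-87) = -1827)
o/18396 - 15994/41294 = -1827/18396 - 15994/41294 = -1827*1/18396 - 15994*1/41294 = -29/292 - 727/1877 = -266717/548084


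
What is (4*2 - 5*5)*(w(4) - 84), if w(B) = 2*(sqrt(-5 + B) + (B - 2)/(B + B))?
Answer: 2839/2 - 34*I ≈ 1419.5 - 34.0*I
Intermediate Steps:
w(B) = 2*sqrt(-5 + B) + (-2 + B)/B (w(B) = 2*(sqrt(-5 + B) + (-2 + B)/((2*B))) = 2*(sqrt(-5 + B) + (-2 + B)*(1/(2*B))) = 2*(sqrt(-5 + B) + (-2 + B)/(2*B)) = 2*sqrt(-5 + B) + (-2 + B)/B)
(4*2 - 5*5)*(w(4) - 84) = (4*2 - 5*5)*((1 - 2/4 + 2*sqrt(-5 + 4)) - 84) = (8 - 25)*((1 - 2*1/4 + 2*sqrt(-1)) - 84) = -17*((1 - 1/2 + 2*I) - 84) = -17*((1/2 + 2*I) - 84) = -17*(-167/2 + 2*I) = 2839/2 - 34*I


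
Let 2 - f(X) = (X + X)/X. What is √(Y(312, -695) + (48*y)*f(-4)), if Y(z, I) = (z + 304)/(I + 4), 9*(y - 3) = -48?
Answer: 2*I*√106414/691 ≈ 0.94417*I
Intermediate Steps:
y = -7/3 (y = 3 + (⅑)*(-48) = 3 - 16/3 = -7/3 ≈ -2.3333)
Y(z, I) = (304 + z)/(4 + I)
f(X) = 0 (f(X) = 2 - (X + X)/X = 2 - 2*X/X = 2 - 1*2 = 2 - 2 = 0)
√(Y(312, -695) + (48*y)*f(-4)) = √((304 + 312)/(4 - 695) + (48*(-7/3))*0) = √(616/(-691) - 112*0) = √(-1/691*616 + 0) = √(-616/691 + 0) = √(-616/691) = 2*I*√106414/691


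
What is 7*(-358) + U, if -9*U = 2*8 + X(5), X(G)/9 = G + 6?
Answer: -22669/9 ≈ -2518.8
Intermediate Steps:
X(G) = 54 + 9*G (X(G) = 9*(G + 6) = 9*(6 + G) = 54 + 9*G)
U = -115/9 (U = -(2*8 + (54 + 9*5))/9 = -(16 + (54 + 45))/9 = -(16 + 99)/9 = -⅑*115 = -115/9 ≈ -12.778)
7*(-358) + U = 7*(-358) - 115/9 = -2506 - 115/9 = -22669/9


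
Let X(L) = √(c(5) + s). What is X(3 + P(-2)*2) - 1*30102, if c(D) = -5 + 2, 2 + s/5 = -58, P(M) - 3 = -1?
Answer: -30102 + I*√303 ≈ -30102.0 + 17.407*I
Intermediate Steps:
P(M) = 2 (P(M) = 3 - 1 = 2)
s = -300 (s = -10 + 5*(-58) = -10 - 290 = -300)
c(D) = -3
X(L) = I*√303 (X(L) = √(-3 - 300) = √(-303) = I*√303)
X(3 + P(-2)*2) - 1*30102 = I*√303 - 1*30102 = I*√303 - 30102 = -30102 + I*√303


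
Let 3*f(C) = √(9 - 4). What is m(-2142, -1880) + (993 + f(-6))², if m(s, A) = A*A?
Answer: 40684046/9 + 662*√5 ≈ 4.5219e+6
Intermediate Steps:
m(s, A) = A²
f(C) = √5/3 (f(C) = √(9 - 4)/3 = √5/3)
m(-2142, -1880) + (993 + f(-6))² = (-1880)² + (993 + √5/3)² = 3534400 + (993 + √5/3)²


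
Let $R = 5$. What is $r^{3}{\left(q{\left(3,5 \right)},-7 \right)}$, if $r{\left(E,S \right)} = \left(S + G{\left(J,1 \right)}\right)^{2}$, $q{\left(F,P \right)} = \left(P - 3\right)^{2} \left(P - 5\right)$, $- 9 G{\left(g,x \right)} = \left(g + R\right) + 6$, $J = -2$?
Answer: $262144$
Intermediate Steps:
$G{\left(g,x \right)} = - \frac{11}{9} - \frac{g}{9}$ ($G{\left(g,x \right)} = - \frac{\left(g + 5\right) + 6}{9} = - \frac{\left(5 + g\right) + 6}{9} = - \frac{11 + g}{9} = - \frac{11}{9} - \frac{g}{9}$)
$q{\left(F,P \right)} = \left(-3 + P\right)^{2} \left(-5 + P\right)$
$r{\left(E,S \right)} = \left(-1 + S\right)^{2}$ ($r{\left(E,S \right)} = \left(S - 1\right)^{2} = \left(-1 + S\right)^{2}$)
$r^{3}{\left(q{\left(3,5 \right)},-7 \right)} = \left(\left(-1 - 7\right)^{2}\right)^{3} = \left(\left(-8\right)^{2}\right)^{3} = 64^{3} = 262144$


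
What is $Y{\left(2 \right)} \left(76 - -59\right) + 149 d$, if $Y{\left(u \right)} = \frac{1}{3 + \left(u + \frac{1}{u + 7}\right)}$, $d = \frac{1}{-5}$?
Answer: $- \frac{779}{230} \approx -3.387$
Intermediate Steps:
$d = - \frac{1}{5} \approx -0.2$
$Y{\left(u \right)} = \frac{1}{3 + u + \frac{1}{7 + u}}$ ($Y{\left(u \right)} = \frac{1}{3 + \left(u + \frac{1}{7 + u}\right)} = \frac{1}{3 + u + \frac{1}{7 + u}}$)
$Y{\left(2 \right)} \left(76 - -59\right) + 149 d = \frac{7 + 2}{22 + 2^{2} + 10 \cdot 2} \left(76 - -59\right) + 149 \left(- \frac{1}{5}\right) = \frac{1}{22 + 4 + 20} \cdot 9 \left(76 + 59\right) - \frac{149}{5} = \frac{1}{46} \cdot 9 \cdot 135 - \frac{149}{5} = \frac{9}{46} \cdot 135 - \frac{149}{5} = \frac{1215}{46} - \frac{149}{5} = - \frac{779}{230}$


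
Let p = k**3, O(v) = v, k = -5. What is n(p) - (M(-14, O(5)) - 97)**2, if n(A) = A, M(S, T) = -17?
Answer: -13121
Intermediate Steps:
p = -125 (p = (-5)**3 = -125)
n(p) - (M(-14, O(5)) - 97)**2 = -125 - (-17 - 97)**2 = -125 - 1*(-114)**2 = -125 - 1*12996 = -125 - 12996 = -13121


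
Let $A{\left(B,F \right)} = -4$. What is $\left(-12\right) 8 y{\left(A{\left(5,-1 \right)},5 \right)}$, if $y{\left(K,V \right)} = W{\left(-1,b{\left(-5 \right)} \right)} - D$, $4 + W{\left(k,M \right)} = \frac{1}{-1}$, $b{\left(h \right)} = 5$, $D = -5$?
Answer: $0$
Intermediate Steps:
$W{\left(k,M \right)} = -5$ ($W{\left(k,M \right)} = -4 + \frac{1}{-1} = -4 - 1 = -5$)
$y{\left(K,V \right)} = 0$ ($y{\left(K,V \right)} = -5 - -5 = -5 + 5 = 0$)
$\left(-12\right) 8 y{\left(A{\left(5,-1 \right)},5 \right)} = \left(-12\right) 8 \cdot 0 = \left(-96\right) 0 = 0$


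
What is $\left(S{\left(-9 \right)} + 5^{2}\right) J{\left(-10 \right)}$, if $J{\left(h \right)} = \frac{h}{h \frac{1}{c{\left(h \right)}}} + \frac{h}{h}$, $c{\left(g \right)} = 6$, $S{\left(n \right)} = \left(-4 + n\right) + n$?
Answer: $21$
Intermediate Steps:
$S{\left(n \right)} = -4 + 2 n$
$J{\left(h \right)} = 7$ ($J{\left(h \right)} = \frac{h}{h \frac{1}{6}} + \frac{h}{h} = \frac{h}{h \frac{1}{6}} + 1 = \frac{h}{\frac{1}{6} h} + 1 = h \frac{6}{h} + 1 = 6 + 1 = 7$)
$\left(S{\left(-9 \right)} + 5^{2}\right) J{\left(-10 \right)} = \left(\left(-4 + 2 \left(-9\right)\right) + 5^{2}\right) 7 = \left(\left(-4 - 18\right) + 25\right) 7 = \left(-22 + 25\right) 7 = 3 \cdot 7 = 21$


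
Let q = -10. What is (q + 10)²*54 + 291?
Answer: 291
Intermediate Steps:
(q + 10)²*54 + 291 = (-10 + 10)²*54 + 291 = 0²*54 + 291 = 0*54 + 291 = 0 + 291 = 291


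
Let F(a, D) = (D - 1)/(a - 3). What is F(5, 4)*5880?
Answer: 8820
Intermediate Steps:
F(a, D) = (-1 + D)/(-3 + a)
F(5, 4)*5880 = ((-1 + 4)/(-3 + 5))*5880 = (3/2)*5880 = 8820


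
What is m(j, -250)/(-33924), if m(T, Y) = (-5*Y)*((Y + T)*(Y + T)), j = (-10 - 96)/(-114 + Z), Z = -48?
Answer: -254949255625/111287682 ≈ -2290.9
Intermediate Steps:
j = 53/81 (j = (-10 - 96)/(-114 - 48) = -106/(-162) = -106*(-1/162) = 53/81 ≈ 0.65432)
m(T, Y) = -5*Y*(T + Y)² (m(T, Y) = (-5*Y)*((T + Y)*(T + Y)) = (-5*Y)*(T + Y)² = -5*Y*(T + Y)²)
m(j, -250)/(-33924) = -5*(-250)*(53/81 - 250)²/(-33924) = -5*(-250)*(-20197/81)²*(-1/33924) = -5*(-250)*407918809/6561*(-1/33924) = (509898511250/6561)*(-1/33924) = -254949255625/111287682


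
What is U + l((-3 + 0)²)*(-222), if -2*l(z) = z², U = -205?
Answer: 8786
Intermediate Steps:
l(z) = -z²/2
U + l((-3 + 0)²)*(-222) = -205 - (-3 + 0)⁴/2*(-222) = -205 - ((-3)²)²/2*(-222) = -205 - ½*9²*(-222) = -205 - ½*81*(-222) = -205 - 81/2*(-222) = -205 + 8991 = 8786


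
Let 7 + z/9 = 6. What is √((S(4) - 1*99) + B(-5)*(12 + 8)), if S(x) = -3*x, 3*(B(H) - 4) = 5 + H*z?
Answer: √2721/3 ≈ 17.388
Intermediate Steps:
z = -9 (z = -63 + 9*6 = -63 + 54 = -9)
B(H) = 17/3 - 3*H (B(H) = 4 + (5 + H*(-9))/3 = 4 + (5 - 9*H)/3 = 4 + (5/3 - 3*H) = 17/3 - 3*H)
√((S(4) - 1*99) + B(-5)*(12 + 8)) = √((-3*4 - 1*99) + (17/3 - 3*(-5))*(12 + 8)) = √((-12 - 99) + (17/3 + 15)*20) = √(-111 + (62/3)*20) = √(-111 + 1240/3) = √(907/3) = √2721/3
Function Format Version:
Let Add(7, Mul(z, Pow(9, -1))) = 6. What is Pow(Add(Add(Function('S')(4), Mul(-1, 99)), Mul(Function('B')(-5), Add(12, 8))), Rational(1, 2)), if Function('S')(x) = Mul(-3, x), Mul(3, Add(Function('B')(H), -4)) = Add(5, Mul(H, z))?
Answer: Mul(Rational(1, 3), Pow(2721, Rational(1, 2))) ≈ 17.388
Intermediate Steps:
z = -9 (z = Add(-63, Mul(9, 6)) = Add(-63, 54) = -9)
Function('B')(H) = Add(Rational(17, 3), Mul(-3, H)) (Function('B')(H) = Add(4, Mul(Rational(1, 3), Add(5, Mul(H, -9)))) = Add(4, Mul(Rational(1, 3), Add(5, Mul(-9, H)))) = Add(4, Add(Rational(5, 3), Mul(-3, H))) = Add(Rational(17, 3), Mul(-3, H)))
Pow(Add(Add(Function('S')(4), Mul(-1, 99)), Mul(Function('B')(-5), Add(12, 8))), Rational(1, 2)) = Pow(Add(Add(Mul(-3, 4), Mul(-1, 99)), Mul(Add(Rational(17, 3), Mul(-3, -5)), Add(12, 8))), Rational(1, 2)) = Pow(Add(Add(-12, -99), Mul(Add(Rational(17, 3), 15), 20)), Rational(1, 2)) = Pow(Add(-111, Mul(Rational(62, 3), 20)), Rational(1, 2)) = Pow(Add(-111, Rational(1240, 3)), Rational(1, 2)) = Pow(Rational(907, 3), Rational(1, 2)) = Mul(Rational(1, 3), Pow(2721, Rational(1, 2)))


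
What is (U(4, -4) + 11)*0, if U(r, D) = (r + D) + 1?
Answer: 0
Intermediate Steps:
U(r, D) = 1 + D + r (U(r, D) = (D + r) + 1 = 1 + D + r)
(U(4, -4) + 11)*0 = ((1 - 4 + 4) + 11)*0 = (1 + 11)*0 = 12*0 = 0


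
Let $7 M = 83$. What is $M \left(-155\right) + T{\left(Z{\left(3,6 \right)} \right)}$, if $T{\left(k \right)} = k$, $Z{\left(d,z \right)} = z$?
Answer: $- \frac{12823}{7} \approx -1831.9$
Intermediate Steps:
$M = \frac{83}{7}$ ($M = \frac{1}{7} \cdot 83 = \frac{83}{7} \approx 11.857$)
$M \left(-155\right) + T{\left(Z{\left(3,6 \right)} \right)} = \frac{83}{7} \left(-155\right) + 6 = - \frac{12865}{7} + 6 = - \frac{12823}{7}$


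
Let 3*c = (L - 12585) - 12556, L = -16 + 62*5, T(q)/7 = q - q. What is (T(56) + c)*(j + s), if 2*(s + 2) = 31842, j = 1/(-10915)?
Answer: -1439104149916/10915 ≈ -1.3185e+8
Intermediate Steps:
T(q) = 0 (T(q) = 7*(q - q) = 7*0 = 0)
j = -1/10915 ≈ -9.1617e-5
s = 15919 (s = -2 + (½)*31842 = -2 + 15921 = 15919)
L = 294 (L = -16 + 310 = 294)
c = -24847/3 (c = ((294 - 12585) - 12556)/3 = (-12291 - 12556)/3 = (⅓)*(-24847) = -24847/3 ≈ -8282.3)
(T(56) + c)*(j + s) = (0 - 24847/3)*(-1/10915 + 15919) = -24847/3*173755884/10915 = -1439104149916/10915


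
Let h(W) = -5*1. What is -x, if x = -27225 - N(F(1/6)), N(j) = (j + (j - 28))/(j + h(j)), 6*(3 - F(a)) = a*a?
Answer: 11793179/433 ≈ 27236.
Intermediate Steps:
F(a) = 3 - a²/6 (F(a) = 3 - a*a/6 = 3 - a²/6)
h(W) = -5
N(j) = (-28 + 2*j)/(-5 + j) (N(j) = (j + (j - 28))/(j - 5) = (j + (-28 + j))/(-5 + j) = (-28 + 2*j)/(-5 + j))
x = -11793179/433 (x = -27225 - 2*(-14 + (3 - (1/6)²/6))/(-5 + (3 - (1/6)²/6)) = -27225 - 2*(-14 + (3 - (⅙)²/6))/(-5 + (3 - (⅙)²/6)) = -27225 - 2*(-14 + (3 - ⅙*1/36))/(-5 + (3 - ⅙*1/36)) = -27225 - 2*(-14 + (3 - 1/216))/(-5 + (3 - 1/216)) = -27225 - 2*(-14 + 647/216)/(-5 + 647/216) = -27225 - 2*(-2377)/((-433/216)*216) = -27225 - 2*(-216)*(-2377)/(433*216) = -27225 - 1*4754/433 = -27225 - 4754/433 = -11793179/433 ≈ -27236.)
-x = -1*(-11793179/433) = 11793179/433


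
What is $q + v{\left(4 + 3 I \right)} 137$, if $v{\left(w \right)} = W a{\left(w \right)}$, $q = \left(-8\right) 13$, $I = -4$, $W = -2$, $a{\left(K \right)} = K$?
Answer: $2088$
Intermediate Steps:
$q = -104$
$v{\left(w \right)} = - 2 w$
$q + v{\left(4 + 3 I \right)} 137 = -104 + - 2 \left(4 + 3 \left(-4\right)\right) 137 = -104 + - 2 \left(4 - 12\right) 137 = -104 + \left(-2\right) \left(-8\right) 137 = -104 + 16 \cdot 137 = -104 + 2192 = 2088$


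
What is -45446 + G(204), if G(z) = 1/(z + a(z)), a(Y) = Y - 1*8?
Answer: -18178399/400 ≈ -45446.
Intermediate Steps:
a(Y) = -8 + Y (a(Y) = Y - 8 = -8 + Y)
G(z) = 1/(-8 + 2*z) (G(z) = 1/(z + (-8 + z)) = 1/(-8 + 2*z))
-45446 + G(204) = -45446 + 1/(2*(-4 + 204)) = -45446 + (½)/200 = -45446 + (½)*(1/200) = -45446 + 1/400 = -18178399/400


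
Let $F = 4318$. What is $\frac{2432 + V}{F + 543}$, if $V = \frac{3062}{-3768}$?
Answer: $\frac{4580357}{9158124} \approx 0.50014$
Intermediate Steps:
$V = - \frac{1531}{1884}$ ($V = 3062 \left(- \frac{1}{3768}\right) = - \frac{1531}{1884} \approx -0.81263$)
$\frac{2432 + V}{F + 543} = \frac{2432 - \frac{1531}{1884}}{4318 + 543} = \frac{4580357}{1884 \cdot 4861} = \frac{4580357}{1884} \cdot \frac{1}{4861} = \frac{4580357}{9158124}$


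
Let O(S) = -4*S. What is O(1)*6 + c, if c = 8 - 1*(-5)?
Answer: -11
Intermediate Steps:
c = 13 (c = 8 + 5 = 13)
O(1)*6 + c = -4*1*6 + 13 = -4*6 + 13 = -24 + 13 = -11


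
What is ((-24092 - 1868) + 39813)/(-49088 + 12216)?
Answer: -13853/36872 ≈ -0.37571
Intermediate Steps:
((-24092 - 1868) + 39813)/(-49088 + 12216) = (-25960 + 39813)/(-36872) = 13853*(-1/36872) = -13853/36872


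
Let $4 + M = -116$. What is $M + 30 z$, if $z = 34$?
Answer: $900$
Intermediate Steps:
$M = -120$ ($M = -4 - 116 = -120$)
$M + 30 z = -120 + 30 \cdot 34 = -120 + 1020 = 900$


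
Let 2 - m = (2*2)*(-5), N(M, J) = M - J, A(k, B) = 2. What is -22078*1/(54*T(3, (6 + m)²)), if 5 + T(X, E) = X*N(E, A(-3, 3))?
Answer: -11039/63207 ≈ -0.17465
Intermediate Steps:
m = 22 (m = 2 - 2*2*(-5) = 2 - 4*(-5) = 2 - 1*(-20) = 2 + 20 = 22)
T(X, E) = -5 + X*(-2 + E) (T(X, E) = -5 + X*(E - 1*2) = -5 + X*(E - 2) = -5 + X*(-2 + E))
-22078*1/(54*T(3, (6 + m)²)) = -22078*1/(54*(-5 + 3*(-2 + (6 + 22)²))) = -22078*1/(54*(-5 + 3*(-2 + 28²))) = -22078*1/(54*(-5 + 3*(-2 + 784))) = -22078*1/(54*(-5 + 3*782)) = -22078*1/(54*(-5 + 2346)) = -22078/(2341*54) = -22078/126414 = -22078*1/126414 = -11039/63207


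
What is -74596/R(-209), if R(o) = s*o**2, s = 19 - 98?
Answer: 74596/3450799 ≈ 0.021617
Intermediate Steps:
s = -79
R(o) = -79*o**2
-74596/R(-209) = -74596/((-79*(-209)**2)) = -74596/((-79*43681)) = -74596/(-3450799) = -74596*(-1/3450799) = 74596/3450799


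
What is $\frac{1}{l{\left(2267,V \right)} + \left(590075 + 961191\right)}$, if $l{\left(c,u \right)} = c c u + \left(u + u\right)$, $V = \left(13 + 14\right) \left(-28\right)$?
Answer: $- \frac{1}{3883752730} \approx -2.5748 \cdot 10^{-10}$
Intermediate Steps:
$V = -756$ ($V = 27 \left(-28\right) = -756$)
$l{\left(c,u \right)} = 2 u + u c^{2}$ ($l{\left(c,u \right)} = c^{2} u + 2 u = u c^{2} + 2 u = 2 u + u c^{2}$)
$\frac{1}{l{\left(2267,V \right)} + \left(590075 + 961191\right)} = \frac{1}{- 756 \left(2 + 2267^{2}\right) + \left(590075 + 961191\right)} = \frac{1}{- 756 \left(2 + 5139289\right) + 1551266} = \frac{1}{\left(-756\right) 5139291 + 1551266} = \frac{1}{-3885303996 + 1551266} = \frac{1}{-3883752730} = - \frac{1}{3883752730}$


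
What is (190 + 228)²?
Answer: 174724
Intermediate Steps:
(190 + 228)² = 418² = 174724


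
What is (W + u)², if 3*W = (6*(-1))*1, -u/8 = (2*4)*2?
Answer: 16900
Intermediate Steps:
u = -128 (u = -8*2*4*2 = -64*2 = -8*16 = -128)
W = -2 (W = ((6*(-1))*1)/3 = (-6*1)/3 = (⅓)*(-6) = -2)
(W + u)² = (-2 - 128)² = (-130)² = 16900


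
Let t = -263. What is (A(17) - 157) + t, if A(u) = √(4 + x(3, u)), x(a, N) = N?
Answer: -420 + √21 ≈ -415.42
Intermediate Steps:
A(u) = √(4 + u)
(A(17) - 157) + t = (√(4 + 17) - 157) - 263 = (√21 - 157) - 263 = (-157 + √21) - 263 = -420 + √21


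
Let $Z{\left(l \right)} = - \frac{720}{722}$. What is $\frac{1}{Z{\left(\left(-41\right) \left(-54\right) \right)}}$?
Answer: $- \frac{361}{360} \approx -1.0028$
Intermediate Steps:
$Z{\left(l \right)} = - \frac{360}{361}$ ($Z{\left(l \right)} = \left(-720\right) \frac{1}{722} = - \frac{360}{361}$)
$\frac{1}{Z{\left(\left(-41\right) \left(-54\right) \right)}} = \frac{1}{- \frac{360}{361}} = - \frac{361}{360}$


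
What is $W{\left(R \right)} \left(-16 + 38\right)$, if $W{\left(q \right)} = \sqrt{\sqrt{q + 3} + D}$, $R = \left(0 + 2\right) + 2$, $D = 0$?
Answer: $22 \sqrt[4]{7} \approx 35.785$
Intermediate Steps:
$R = 4$ ($R = 2 + 2 = 4$)
$W{\left(q \right)} = \sqrt[4]{3 + q}$ ($W{\left(q \right)} = \sqrt{\sqrt{q + 3} + 0} = \sqrt{\sqrt{3 + q} + 0} = \sqrt{\sqrt{3 + q}} = \sqrt[4]{3 + q}$)
$W{\left(R \right)} \left(-16 + 38\right) = \sqrt[4]{3 + 4} \left(-16 + 38\right) = \sqrt[4]{7} \cdot 22 = 22 \sqrt[4]{7}$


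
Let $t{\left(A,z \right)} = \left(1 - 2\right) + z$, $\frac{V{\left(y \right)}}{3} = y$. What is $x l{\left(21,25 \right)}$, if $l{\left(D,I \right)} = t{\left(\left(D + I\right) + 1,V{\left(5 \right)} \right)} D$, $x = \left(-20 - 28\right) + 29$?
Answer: $-5586$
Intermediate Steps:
$V{\left(y \right)} = 3 y$
$t{\left(A,z \right)} = -1 + z$
$x = -19$ ($x = -48 + 29 = -19$)
$l{\left(D,I \right)} = 14 D$ ($l{\left(D,I \right)} = \left(-1 + 3 \cdot 5\right) D = \left(-1 + 15\right) D = 14 D$)
$x l{\left(21,25 \right)} = - 19 \cdot 14 \cdot 21 = \left(-19\right) 294 = -5586$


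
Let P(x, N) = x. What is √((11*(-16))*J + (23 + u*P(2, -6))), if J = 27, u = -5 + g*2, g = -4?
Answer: I*√4755 ≈ 68.957*I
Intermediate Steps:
u = -13 (u = -5 - 4*2 = -5 - 8 = -13)
√((11*(-16))*J + (23 + u*P(2, -6))) = √((11*(-16))*27 + (23 - 13*2)) = √(-176*27 + (23 - 26)) = √(-4752 - 3) = √(-4755) = I*√4755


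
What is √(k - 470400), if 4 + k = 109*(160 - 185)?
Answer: I*√473129 ≈ 687.84*I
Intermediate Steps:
k = -2729 (k = -4 + 109*(160 - 185) = -4 + 109*(-25) = -4 - 2725 = -2729)
√(k - 470400) = √(-2729 - 470400) = √(-473129) = I*√473129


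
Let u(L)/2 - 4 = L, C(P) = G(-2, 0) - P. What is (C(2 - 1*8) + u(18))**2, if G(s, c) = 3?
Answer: 2809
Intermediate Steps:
C(P) = 3 - P
u(L) = 8 + 2*L
(C(2 - 1*8) + u(18))**2 = ((3 - (2 - 1*8)) + (8 + 2*18))**2 = ((3 - (2 - 8)) + (8 + 36))**2 = ((3 - 1*(-6)) + 44)**2 = ((3 + 6) + 44)**2 = (9 + 44)**2 = 53**2 = 2809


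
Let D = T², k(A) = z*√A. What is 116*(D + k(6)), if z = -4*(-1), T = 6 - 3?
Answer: 1044 + 464*√6 ≈ 2180.6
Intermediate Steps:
T = 3
z = 4
k(A) = 4*√A
D = 9 (D = 3² = 9)
116*(D + k(6)) = 116*(9 + 4*√6) = 1044 + 464*√6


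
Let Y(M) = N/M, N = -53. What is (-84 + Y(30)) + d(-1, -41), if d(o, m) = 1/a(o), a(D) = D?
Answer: -2603/30 ≈ -86.767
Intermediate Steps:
d(o, m) = 1/o
Y(M) = -53/M
(-84 + Y(30)) + d(-1, -41) = (-84 - 53/30) + 1/(-1) = (-84 - 53*1/30) - 1 = (-84 - 53/30) - 1 = -2573/30 - 1 = -2603/30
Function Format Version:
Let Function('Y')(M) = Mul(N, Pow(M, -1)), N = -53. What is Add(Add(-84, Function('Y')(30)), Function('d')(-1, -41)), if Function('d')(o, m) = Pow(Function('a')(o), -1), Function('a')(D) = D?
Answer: Rational(-2603, 30) ≈ -86.767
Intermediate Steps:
Function('d')(o, m) = Pow(o, -1)
Function('Y')(M) = Mul(-53, Pow(M, -1))
Add(Add(-84, Function('Y')(30)), Function('d')(-1, -41)) = Add(Add(-84, Mul(-53, Pow(30, -1))), Pow(-1, -1)) = Add(Add(-84, Mul(-53, Rational(1, 30))), -1) = Add(Add(-84, Rational(-53, 30)), -1) = Add(Rational(-2573, 30), -1) = Rational(-2603, 30)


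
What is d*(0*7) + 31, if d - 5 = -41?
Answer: 31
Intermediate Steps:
d = -36 (d = 5 - 41 = -36)
d*(0*7) + 31 = -0*7 + 31 = -36*0 + 31 = 0 + 31 = 31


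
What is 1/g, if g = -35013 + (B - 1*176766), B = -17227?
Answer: -1/229006 ≈ -4.3667e-6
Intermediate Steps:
g = -229006 (g = -35013 + (-17227 - 1*176766) = -35013 + (-17227 - 176766) = -35013 - 193993 = -229006)
1/g = 1/(-229006) = -1/229006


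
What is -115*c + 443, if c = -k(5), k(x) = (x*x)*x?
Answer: 14818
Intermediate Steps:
k(x) = x³ (k(x) = x²*x = x³)
c = -125 (c = -1*5³ = -1*125 = -125)
-115*c + 443 = -115*(-125) + 443 = 14375 + 443 = 14818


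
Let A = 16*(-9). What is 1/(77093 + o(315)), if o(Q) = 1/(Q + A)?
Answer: 171/13182904 ≈ 1.2971e-5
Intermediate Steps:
A = -144
o(Q) = 1/(-144 + Q) (o(Q) = 1/(Q - 144) = 1/(-144 + Q))
1/(77093 + o(315)) = 1/(77093 + 1/(-144 + 315)) = 1/(77093 + 1/171) = 1/(13182904/171) = 171/13182904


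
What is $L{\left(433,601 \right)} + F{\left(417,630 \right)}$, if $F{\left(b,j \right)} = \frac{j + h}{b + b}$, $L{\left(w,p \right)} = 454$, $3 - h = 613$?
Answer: $\frac{189328}{417} \approx 454.02$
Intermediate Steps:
$h = -610$ ($h = 3 - 613 = -610$)
$F{\left(b,j \right)} = \frac{-610 + j}{2 b}$ ($F{\left(b,j \right)} = \frac{j - 610}{b + b} = \frac{-610 + j}{2 b}$)
$L{\left(433,601 \right)} + F{\left(417,630 \right)} = 454 + \frac{-610 + 630}{2 \cdot 417} = 454 + \frac{1}{2} \cdot \frac{1}{417} \cdot 20 = 454 + \frac{10}{417} = \frac{189328}{417}$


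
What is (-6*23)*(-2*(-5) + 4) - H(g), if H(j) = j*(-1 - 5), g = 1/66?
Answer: -21251/11 ≈ -1931.9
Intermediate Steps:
g = 1/66 ≈ 0.015152
H(j) = -6*j (H(j) = j*(-6) = -6*j)
(-6*23)*(-2*(-5) + 4) - H(g) = (-6*23)*(-2*(-5) + 4) - (-6)/66 = -138*(10 + 4) - 1*(-1/11) = -138*14 + 1/11 = -1932 + 1/11 = -21251/11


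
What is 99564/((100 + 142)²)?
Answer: 24891/14641 ≈ 1.7001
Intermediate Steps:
99564/((100 + 142)²) = 99564/(242²) = 99564/58564 = 99564*(1/58564) = 24891/14641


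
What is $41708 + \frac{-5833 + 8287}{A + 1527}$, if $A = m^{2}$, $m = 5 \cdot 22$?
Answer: $\frac{568357370}{13627} \approx 41708.0$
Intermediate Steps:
$m = 110$
$A = 12100$ ($A = 110^{2} = 12100$)
$41708 + \frac{-5833 + 8287}{A + 1527} = 41708 + \frac{-5833 + 8287}{12100 + 1527} = 41708 + \frac{2454}{13627} = \frac{568357370}{13627}$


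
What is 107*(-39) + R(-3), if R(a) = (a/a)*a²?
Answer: -4164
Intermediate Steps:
R(a) = a² (R(a) = 1*a² = a²)
107*(-39) + R(-3) = 107*(-39) + (-3)² = -4173 + 9 = -4164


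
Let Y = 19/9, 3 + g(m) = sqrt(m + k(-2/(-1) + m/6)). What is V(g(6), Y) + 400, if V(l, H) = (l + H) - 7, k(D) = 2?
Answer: 3529/9 + 2*sqrt(2) ≈ 394.94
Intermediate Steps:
g(m) = -3 + sqrt(2 + m) (g(m) = -3 + sqrt(m + 2) = -3 + sqrt(2 + m))
Y = 19/9 (Y = 19*(1/9) = 19/9 ≈ 2.1111)
V(l, H) = -7 + H + l (V(l, H) = (H + l) - 7 = -7 + H + l)
V(g(6), Y) + 400 = (-7 + 19/9 + (-3 + sqrt(2 + 6))) + 400 = (-7 + 19/9 + (-3 + sqrt(8))) + 400 = (-7 + 19/9 + (-3 + 2*sqrt(2))) + 400 = (-71/9 + 2*sqrt(2)) + 400 = 3529/9 + 2*sqrt(2)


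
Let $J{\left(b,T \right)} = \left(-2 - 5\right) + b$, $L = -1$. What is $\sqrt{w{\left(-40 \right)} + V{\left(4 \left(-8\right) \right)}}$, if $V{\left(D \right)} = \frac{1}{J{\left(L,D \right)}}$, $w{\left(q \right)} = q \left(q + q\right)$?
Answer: $\frac{\sqrt{51198}}{4} \approx 56.567$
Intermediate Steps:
$J{\left(b,T \right)} = -7 + b$
$w{\left(q \right)} = 2 q^{2}$ ($w{\left(q \right)} = q 2 q = 2 q^{2}$)
$V{\left(D \right)} = - \frac{1}{8}$ ($V{\left(D \right)} = \frac{1}{-7 - 1} = \frac{1}{-8} = - \frac{1}{8}$)
$\sqrt{w{\left(-40 \right)} + V{\left(4 \left(-8\right) \right)}} = \sqrt{2 \left(-40\right)^{2} - \frac{1}{8}} = \sqrt{2 \cdot 1600 - \frac{1}{8}} = \sqrt{3200 - \frac{1}{8}} = \sqrt{\frac{25599}{8}} = \frac{\sqrt{51198}}{4}$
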